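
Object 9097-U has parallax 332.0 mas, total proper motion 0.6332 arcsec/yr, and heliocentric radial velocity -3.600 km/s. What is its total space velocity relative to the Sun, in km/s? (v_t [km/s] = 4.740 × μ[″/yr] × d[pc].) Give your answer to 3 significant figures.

9.73 km/s

d = 1/p = 1/0.3320″ = 3.012 pc.
v_t = 4.740 μ d = 4.740 × 0.6332 × 3.012 = 9.0401 km/s.
v = √(v_r² + v_t²) = √((-3.600)² + 9.0401²) = √94.6834 = 9.7305 km/s.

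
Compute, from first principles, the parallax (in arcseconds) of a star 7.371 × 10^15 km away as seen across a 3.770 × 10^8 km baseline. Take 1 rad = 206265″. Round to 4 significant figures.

0.01055 arcsec

θ ≈ B/d = (3.770 × 10^8) / (7.371 × 10^15) = 5.1146 × 10^-8 rad.
In arcseconds: 5.1146 × 10^-8 × 206265 = 0.01055″.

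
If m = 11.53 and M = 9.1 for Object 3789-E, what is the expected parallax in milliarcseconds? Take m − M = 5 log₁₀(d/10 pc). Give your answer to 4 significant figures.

m − M = 11.53 − 9.1 = 2.43.
d = 10^((m−M)/5 + 1) = 10^1.486 = 30.62 pc.
p = 1/d = 1/30.62 = 0.032658 arcsec = 32.658 mas.

32.66 mas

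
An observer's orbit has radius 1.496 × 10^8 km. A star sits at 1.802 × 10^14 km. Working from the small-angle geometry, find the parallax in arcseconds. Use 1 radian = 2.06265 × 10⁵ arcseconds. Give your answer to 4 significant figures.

0.1712 arcsec

θ ≈ B/d = (1.496 × 10^8) / (1.802 × 10^14) = 8.3019 × 10^-7 rad.
In arcseconds: 8.3019 × 10^-7 × 206265 = 0.17124″.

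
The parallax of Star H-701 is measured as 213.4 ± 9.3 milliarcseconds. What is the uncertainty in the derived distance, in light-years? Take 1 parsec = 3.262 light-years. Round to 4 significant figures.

d = 1/p, so σ_d = σ_p / p².
σ_d = 0.00930 / (0.2134)² = 0.00930 / 0.04554 = 0.20422 pc = 0.20422 × 3.262 ly = 0.66617 ly.

0.6662 ly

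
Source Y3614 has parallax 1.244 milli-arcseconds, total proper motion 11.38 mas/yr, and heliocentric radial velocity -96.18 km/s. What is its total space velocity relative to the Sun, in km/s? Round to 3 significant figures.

106 km/s

d = 1/p = 1/0.001244″ = 803.86 pc.
μ = 11.38 mas/yr = 0.01138 ″/yr.
v_t = 4.740 μ d = 4.740 × 0.01138 × 803.86 = 43.361 km/s.
v = √(v_r² + v_t²) = √((-96.18)² + 43.361²) = √11130.8 = 105.5 km/s.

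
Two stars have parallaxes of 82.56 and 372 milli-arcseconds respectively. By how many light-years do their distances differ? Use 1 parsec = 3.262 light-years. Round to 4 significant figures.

30.74 ly

d_A = 1/0.08256″ = 12.112 pc; d_B = 1/0.3720″ = 2.6882 pc.
|d_B − d_A| = |2.6882 − 12.112| = 9.4238 pc = 9.4238 × 3.262 ly = 30.74 ly.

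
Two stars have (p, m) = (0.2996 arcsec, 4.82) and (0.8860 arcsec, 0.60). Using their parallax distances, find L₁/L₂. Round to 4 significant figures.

L₁/L₂ = 0.1794

d₁ = 1/p₁ = 1/0.2996″ = 3.3378 pc; d₂ = 1/p₂ = 1/0.8860″ = 1.1287 pc.
M₁ = m₁ − 5 log₁₀ d₁ + 5 = 4.82 − 2.6173 + 5 = 7.2027.
M₂ = 0.60 − 0.2629 + 5 = 5.3371.
L₁/L₂ = 10^(0.4(M₂ − M₁)) = 10^(0.4 × (-1.8656)) = 10^(-0.74624) = 0.17937.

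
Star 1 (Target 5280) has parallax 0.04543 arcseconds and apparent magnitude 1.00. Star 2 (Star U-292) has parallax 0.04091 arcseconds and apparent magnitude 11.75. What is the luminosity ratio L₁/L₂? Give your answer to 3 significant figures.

L₁/L₂ = 16200

d₁ = 1/p₁ = 1/0.04543″ = 22.012 pc; d₂ = 1/p₂ = 1/0.04091″ = 24.444 pc.
M₁ = m₁ − 5 log₁₀ d₁ + 5 = 1.00 − 6.7133 + 5 = -0.7133.
M₂ = 11.75 − 6.9409 + 5 = 9.8091.
L₁/L₂ = 10^(0.4(M₂ − M₁)) = 10^(0.4 × 10.5224) = 10^4.20896 = 16179.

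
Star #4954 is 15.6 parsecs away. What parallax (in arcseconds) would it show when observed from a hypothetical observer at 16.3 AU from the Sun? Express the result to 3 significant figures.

p (arcsec) = B (AU) / d (pc).
p = 16.3 / 15.6 = 1.0449 arcsec.

1.04 arcsec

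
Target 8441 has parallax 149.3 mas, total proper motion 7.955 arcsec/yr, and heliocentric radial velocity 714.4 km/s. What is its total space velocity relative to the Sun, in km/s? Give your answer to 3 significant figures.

d = 1/p = 1/0.1493″ = 6.6979 pc.
v_t = 4.740 μ d = 4.740 × 7.955 × 6.6979 = 252.56 km/s.
v = √(v_r² + v_t²) = √(714.4² + 252.56²) = √574154 = 757.73 km/s.

758 km/s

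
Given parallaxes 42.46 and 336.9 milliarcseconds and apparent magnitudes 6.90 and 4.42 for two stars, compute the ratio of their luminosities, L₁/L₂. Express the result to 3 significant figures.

L₁/L₂ = 6.41

d₁ = 1/p₁ = 1/0.04246″ = 23.552 pc; d₂ = 1/p₂ = 1/0.3369″ = 2.9682 pc.
M₁ = m₁ − 5 log₁₀ d₁ + 5 = 6.90 − 6.8601 + 5 = 5.0399.
M₂ = 4.42 − 2.3625 + 5 = 7.0575.
L₁/L₂ = 10^(0.4(M₂ − M₁)) = 10^(0.4 × 2.0176) = 10^0.80704 = 6.4127.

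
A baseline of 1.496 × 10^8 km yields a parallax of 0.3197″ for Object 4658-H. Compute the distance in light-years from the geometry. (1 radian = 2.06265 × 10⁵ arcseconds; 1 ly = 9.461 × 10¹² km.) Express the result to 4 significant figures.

10.20 ly

θ = 0.3197″ = 0.3197/206265 = 1.5499 × 10^-6 rad.
d = B/θ = (1.496 × 10^8) / (1.5499 × 10^-6) = 9.6522 × 10^13 km = (9.6522 × 10^13) / (9.461 × 10^12) ly = 10.202 ly.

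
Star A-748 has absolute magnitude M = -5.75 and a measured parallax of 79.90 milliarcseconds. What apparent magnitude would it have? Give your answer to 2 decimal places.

m = -5.26

d = 1/p = 1/0.07990″ = 12.516 pc.
m − M = 5 log₁₀ d − 5 = 5 log₁₀(12.516) − 5 = 5.4873 − 5 = 0.4873.
m = M + (m − M) = -5.75 + 0.4873 = -5.26.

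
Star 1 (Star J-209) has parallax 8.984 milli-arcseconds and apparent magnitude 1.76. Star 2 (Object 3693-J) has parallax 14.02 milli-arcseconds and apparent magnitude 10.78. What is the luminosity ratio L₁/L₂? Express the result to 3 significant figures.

L₁/L₂ = 9880

d₁ = 1/p₁ = 1/0.008984″ = 111.31 pc; d₂ = 1/p₂ = 1/0.01402″ = 71.327 pc.
M₁ = m₁ − 5 log₁₀ d₁ + 5 = 1.76 − 10.2327 + 5 = -3.4727.
M₂ = 10.78 − 9.2663 + 5 = 6.5137.
L₁/L₂ = 10^(0.4(M₂ − M₁)) = 10^(0.4 × 9.9864) = 10^3.99456 = 9875.5.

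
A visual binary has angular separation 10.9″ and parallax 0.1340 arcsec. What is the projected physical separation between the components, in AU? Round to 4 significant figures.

d = 1/p = 1/0.1340″ = 7.4627 pc.
At distance d (pc), an angle of θ arcsec spans θ·d AU: s = 10.9 × 7.4627 = 81.343 AU.

81.34 AU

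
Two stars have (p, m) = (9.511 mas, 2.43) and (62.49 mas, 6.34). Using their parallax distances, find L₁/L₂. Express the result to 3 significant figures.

L₁/L₂ = 1580

d₁ = 1/p₁ = 1/0.009511″ = 105.14 pc; d₂ = 1/p₂ = 1/0.06249″ = 16.003 pc.
M₁ = m₁ − 5 log₁₀ d₁ + 5 = 2.43 − 10.1088 + 5 = -2.6788.
M₂ = 6.34 − 6.0210 + 5 = 5.3190.
L₁/L₂ = 10^(0.4(M₂ − M₁)) = 10^(0.4 × 7.9978) = 10^3.19912 = 1581.7.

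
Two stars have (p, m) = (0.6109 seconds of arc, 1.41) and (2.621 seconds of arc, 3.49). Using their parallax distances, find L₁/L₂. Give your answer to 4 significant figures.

L₁/L₂ = 125.0

d₁ = 1/p₁ = 1/0.6109″ = 1.6369 pc; d₂ = 1/p₂ = 1/2.621″ = 0.38153 pc.
M₁ = m₁ − 5 log₁₀ d₁ + 5 = 1.41 − 1.0701 + 5 = 5.3399.
M₂ = 3.49 − (-2.0924) + 5 = 10.5824.
L₁/L₂ = 10^(0.4(M₂ − M₁)) = 10^(0.4 × 5.2425) = 10^2.09700 = 125.03.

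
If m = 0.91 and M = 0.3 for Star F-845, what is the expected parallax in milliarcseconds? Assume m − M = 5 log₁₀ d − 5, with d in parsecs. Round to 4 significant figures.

75.51 mas

m − M = 0.91 − 0.3 = 0.61.
d = 10^((m−M)/5 + 1) = 10^1.122 = 13.243 pc.
p = 1/d = 1/13.243 = 0.075512 arcsec = 75.512 mas.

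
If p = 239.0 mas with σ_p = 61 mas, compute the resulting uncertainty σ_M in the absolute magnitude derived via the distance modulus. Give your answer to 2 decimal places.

σ_M = 0.55 mag

M = m − 5 log₁₀ d + 5 = m + 5 log₁₀ p + 5, so ∂M/∂p = 5/(p ln 10).
σ_M = (5/ln 10) · (σ_p/p) = 2.1715 × 61/239.0 = 2.1715 × 0.25523 = 0.55423.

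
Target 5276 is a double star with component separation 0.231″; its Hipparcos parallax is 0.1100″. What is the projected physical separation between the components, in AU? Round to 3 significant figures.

2.10 AU

d = 1/p = 1/0.1100″ = 9.0909 pc.
At distance d (pc), an angle of θ arcsec spans θ·d AU: s = 0.231 × 9.0909 = 2.1 AU.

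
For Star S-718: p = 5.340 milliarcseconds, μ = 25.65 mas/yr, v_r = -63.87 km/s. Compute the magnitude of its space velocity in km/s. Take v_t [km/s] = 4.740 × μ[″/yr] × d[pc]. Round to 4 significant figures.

d = 1/p = 1/0.005340″ = 187.27 pc.
μ = 25.65 mas/yr = 0.02565 ″/yr.
v_t = 4.740 μ d = 4.740 × 0.02565 × 187.27 = 22.768 km/s.
v = √(v_r² + v_t²) = √((-63.87)² + 22.768²) = √4597.76 = 67.807 km/s.

67.81 km/s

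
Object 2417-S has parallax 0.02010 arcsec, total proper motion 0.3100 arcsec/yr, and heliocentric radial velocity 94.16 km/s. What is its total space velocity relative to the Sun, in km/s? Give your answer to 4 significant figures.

d = 1/p = 1/0.02010″ = 49.751 pc.
v_t = 4.740 μ d = 4.740 × 0.3100 × 49.751 = 73.104 km/s.
v = √(v_r² + v_t²) = √(94.16² + 73.104²) = √14210.3 = 119.21 km/s.

119.2 km/s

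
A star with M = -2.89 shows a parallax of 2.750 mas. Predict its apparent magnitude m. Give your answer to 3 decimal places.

d = 1/p = 1/0.002750″ = 363.64 pc.
m − M = 5 log₁₀ d − 5 = 5 log₁₀(363.64) − 5 = 12.8034 − 5 = 7.8034.
m = M + (m − M) = -2.89 + 7.8034 = 4.913.

m = 4.913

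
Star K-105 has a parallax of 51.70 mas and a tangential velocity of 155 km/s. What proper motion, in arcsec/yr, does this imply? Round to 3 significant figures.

d = 1/p = 1/0.05170″ = 19.342 pc.
μ = v_t / (4.74 d) = 155 / (4.74 × 19.342) = 155 / 91.681 = 1.6906 ″/yr.

1.69 arcsec/yr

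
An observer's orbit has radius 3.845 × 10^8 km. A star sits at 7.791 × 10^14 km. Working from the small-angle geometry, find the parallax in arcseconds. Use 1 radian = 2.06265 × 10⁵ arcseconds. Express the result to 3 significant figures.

θ ≈ B/d = (3.845 × 10^8) / (7.791 × 10^14) = 4.9352 × 10^-7 rad.
In arcseconds: 4.9352 × 10^-7 × 206265 = 0.1018″.

0.102 arcsec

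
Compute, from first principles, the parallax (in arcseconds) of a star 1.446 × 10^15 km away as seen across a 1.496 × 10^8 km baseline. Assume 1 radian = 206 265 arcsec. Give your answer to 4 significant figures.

0.02134 arcsec

θ ≈ B/d = (1.496 × 10^8) / (1.446 × 10^15) = 1.0346 × 10^-7 rad.
In arcseconds: 1.0346 × 10^-7 × 206265 = 0.02134″.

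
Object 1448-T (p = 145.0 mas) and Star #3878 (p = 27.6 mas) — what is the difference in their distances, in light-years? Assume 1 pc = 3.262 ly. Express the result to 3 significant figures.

d_A = 1/0.1450″ = 6.8966 pc; d_B = 1/0.02760″ = 36.232 pc.
|d_B − d_A| = |36.232 − 6.8966| = 29.335 pc = 29.335 × 3.262 ly = 95.691 ly.

95.7 ly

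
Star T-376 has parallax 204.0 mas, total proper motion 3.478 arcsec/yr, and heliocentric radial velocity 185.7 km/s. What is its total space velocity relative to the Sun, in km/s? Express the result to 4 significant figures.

202.5 km/s

d = 1/p = 1/0.2040″ = 4.902 pc.
v_t = 4.740 μ d = 4.740 × 3.478 × 4.902 = 80.813 km/s.
v = √(v_r² + v_t²) = √(185.7² + 80.813²) = √41015.2 = 202.52 km/s.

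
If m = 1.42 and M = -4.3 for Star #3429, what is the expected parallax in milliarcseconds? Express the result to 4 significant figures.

m − M = 1.42 − (-4.3) = 5.72.
d = 10^((m−M)/5 + 1) = 10^2.144 = 139.32 pc.
p = 1/d = 1/139.32 = 0.0071777 arcsec = 7.1777 mas.

7.178 mas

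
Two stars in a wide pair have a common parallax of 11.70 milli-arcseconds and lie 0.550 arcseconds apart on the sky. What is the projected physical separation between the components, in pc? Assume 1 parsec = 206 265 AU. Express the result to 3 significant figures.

d = 1/p = 1/0.01170″ = 85.47 pc.
At distance d (pc), an angle of θ arcsec spans θ·d AU: s = 0.550 × 85.47 = 47.009 AU.
= 47.009 / 206265 = 0.00022791 pc.

0.000228 pc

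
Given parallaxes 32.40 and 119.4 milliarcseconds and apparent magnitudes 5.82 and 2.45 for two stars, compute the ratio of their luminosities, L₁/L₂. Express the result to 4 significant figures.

d₁ = 1/p₁ = 1/0.03240″ = 30.864 pc; d₂ = 1/p₂ = 1/0.1194″ = 8.3752 pc.
M₁ = m₁ − 5 log₁₀ d₁ + 5 = 5.82 − 7.4473 + 5 = 3.3727.
M₂ = 2.45 − 4.6150 + 5 = 2.8350.
L₁/L₂ = 10^(0.4(M₂ − M₁)) = 10^(0.4 × (-0.5377)) = 10^(-0.21508) = 0.60942.

L₁/L₂ = 0.6094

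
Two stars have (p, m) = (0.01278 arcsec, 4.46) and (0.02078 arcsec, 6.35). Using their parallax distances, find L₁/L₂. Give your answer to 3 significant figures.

d₁ = 1/p₁ = 1/0.01278″ = 78.247 pc; d₂ = 1/p₂ = 1/0.02078″ = 48.123 pc.
M₁ = m₁ − 5 log₁₀ d₁ + 5 = 4.46 − 9.4673 + 5 = -0.0073.
M₂ = 6.35 − 8.4118 + 5 = 2.9382.
L₁/L₂ = 10^(0.4(M₂ − M₁)) = 10^(0.4 × 2.9455) = 10^1.17820 = 15.073.

L₁/L₂ = 15.1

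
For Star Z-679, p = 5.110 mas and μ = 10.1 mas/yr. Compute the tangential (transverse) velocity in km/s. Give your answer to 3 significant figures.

d = 1/p = 1/0.005110″ = 195.69 pc.
μ = 10.1 mas/yr = 0.0101 ″/yr.
v_t = 4.74 × μ × d = 4.74 × 0.0101 × 195.69 = 9.3685 km/s.

9.37 km/s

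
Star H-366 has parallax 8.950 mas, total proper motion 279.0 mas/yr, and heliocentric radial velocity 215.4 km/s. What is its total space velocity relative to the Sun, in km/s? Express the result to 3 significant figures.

d = 1/p = 1/0.008950″ = 111.73 pc.
μ = 279.0 mas/yr = 0.2790 ″/yr.
v_t = 4.740 μ d = 4.740 × 0.2790 × 111.73 = 147.76 km/s.
v = √(v_r² + v_t²) = √(215.4² + 147.76²) = √68230.2 = 261.21 km/s.

261 km/s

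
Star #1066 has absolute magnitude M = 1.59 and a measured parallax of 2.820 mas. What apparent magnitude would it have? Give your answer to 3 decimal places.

m = 9.339

d = 1/p = 1/0.002820″ = 354.61 pc.
m − M = 5 log₁₀ d − 5 = 5 log₁₀(354.61) − 5 = 12.7488 − 5 = 7.7488.
m = M + (m − M) = 1.59 + 7.7488 = 9.339.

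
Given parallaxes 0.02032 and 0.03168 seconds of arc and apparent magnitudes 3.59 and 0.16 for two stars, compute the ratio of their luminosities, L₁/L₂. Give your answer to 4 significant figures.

d₁ = 1/p₁ = 1/0.02032″ = 49.213 pc; d₂ = 1/p₂ = 1/0.03168″ = 31.566 pc.
M₁ = m₁ − 5 log₁₀ d₁ + 5 = 3.59 − 8.4604 + 5 = 0.1296.
M₂ = 0.16 − 7.4961 + 5 = -2.3361.
L₁/L₂ = 10^(0.4(M₂ − M₁)) = 10^(0.4 × (-2.4657)) = 10^(-0.98628) = 0.10321.

L₁/L₂ = 0.1032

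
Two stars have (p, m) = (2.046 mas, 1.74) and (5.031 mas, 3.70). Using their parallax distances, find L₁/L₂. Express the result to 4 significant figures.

d₁ = 1/p₁ = 1/0.002046″ = 488.76 pc; d₂ = 1/p₂ = 1/0.005031″ = 198.77 pc.
M₁ = m₁ − 5 log₁₀ d₁ + 5 = 1.74 − 13.4455 + 5 = -6.7055.
M₂ = 3.70 − 11.4918 + 5 = -2.7918.
L₁/L₂ = 10^(0.4(M₂ − M₁)) = 10^(0.4 × 3.9137) = 10^1.56548 = 36.769.

L₁/L₂ = 36.77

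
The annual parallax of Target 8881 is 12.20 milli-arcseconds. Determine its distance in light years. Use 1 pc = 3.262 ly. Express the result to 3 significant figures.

p = 12.20 milli-arcseconds = 0.01220 arcsec.
d = 1/p = 1/0.01220 = 81.967 pc.
In light-years: 81.967 × 3.262 = 267.38 ly.

267 light years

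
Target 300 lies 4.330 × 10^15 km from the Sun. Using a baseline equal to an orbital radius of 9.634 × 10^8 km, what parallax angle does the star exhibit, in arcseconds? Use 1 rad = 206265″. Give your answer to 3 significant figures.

0.0459 arcsec

θ ≈ B/d = (9.634 × 10^8) / (4.330 × 10^15) = 2.2249 × 10^-7 rad.
In arcseconds: 2.2249 × 10^-7 × 206265 = 0.045892″.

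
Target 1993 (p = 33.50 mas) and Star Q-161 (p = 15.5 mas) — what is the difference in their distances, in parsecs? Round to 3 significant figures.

d_A = 1/0.03350″ = 29.851 pc; d_B = 1/0.01550″ = 64.516 pc.
|d_B − d_A| = |64.516 − 29.851| = 34.665 pc.

34.7 pc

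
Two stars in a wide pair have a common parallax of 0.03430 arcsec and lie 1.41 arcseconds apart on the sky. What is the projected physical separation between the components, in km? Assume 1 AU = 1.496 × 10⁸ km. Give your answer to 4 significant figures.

6.150 × 10^9 km

d = 1/p = 1/0.03430″ = 29.155 pc.
At distance d (pc), an angle of θ arcsec spans θ·d AU: s = 1.41 × 29.155 = 41.109 AU.
= 41.109 × 1.496 × 10⁸ km = 6.1499 × 10^9 km.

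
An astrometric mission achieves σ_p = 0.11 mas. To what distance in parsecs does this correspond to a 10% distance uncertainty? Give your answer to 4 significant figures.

909.1 pc

σ_d/d = σ_p/p, so the condition is σ_p/p ≤ 0.10, i.e. p ≥ σ_p/0.10.
p_min = 0.11/0.10 = 1.1 mas = 0.0011 arcsec.
d_max = 1/p_min = 1/0.0011 = 909.09 pc.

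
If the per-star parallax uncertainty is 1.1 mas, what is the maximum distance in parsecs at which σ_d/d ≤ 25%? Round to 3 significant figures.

σ_d/d = σ_p/p, so the condition is σ_p/p ≤ 0.25, i.e. p ≥ σ_p/0.25.
p_min = 1.1/0.25 = 4.4 mas = 0.0044 arcsec.
d_max = 1/p_min = 1/0.0044 = 227.27 pc.

227 pc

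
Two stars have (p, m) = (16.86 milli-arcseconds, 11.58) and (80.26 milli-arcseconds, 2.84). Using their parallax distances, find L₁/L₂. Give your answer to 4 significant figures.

d₁ = 1/p₁ = 1/0.01686″ = 59.312 pc; d₂ = 1/p₂ = 1/0.08026″ = 12.46 pc.
M₁ = m₁ − 5 log₁₀ d₁ + 5 = 11.58 − 8.8657 + 5 = 7.7143.
M₂ = 2.84 − 5.4776 + 5 = 2.3624.
L₁/L₂ = 10^(0.4(M₂ − M₁)) = 10^(0.4 × (-5.3519)) = 10^(-2.14076) = 0.0072317.

L₁/L₂ = 0.007232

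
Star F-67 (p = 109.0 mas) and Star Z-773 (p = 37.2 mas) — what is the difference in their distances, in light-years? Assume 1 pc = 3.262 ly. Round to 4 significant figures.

d_A = 1/0.1090″ = 9.1743 pc; d_B = 1/0.03720″ = 26.882 pc.
|d_B − d_A| = |26.882 − 9.1743| = 17.708 pc = 17.708 × 3.262 ly = 57.763 ly.

57.76 ly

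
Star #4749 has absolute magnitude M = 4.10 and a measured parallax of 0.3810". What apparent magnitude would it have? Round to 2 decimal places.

m = 1.20

d = 1/p = 1/0.3810″ = 2.6247 pc.
m − M = 5 log₁₀ d − 5 = 5 log₁₀(2.6247) − 5 = 2.0954 − 5 = -2.9046.
m = M + (m − M) = 4.10 + (-2.9046) = 1.20.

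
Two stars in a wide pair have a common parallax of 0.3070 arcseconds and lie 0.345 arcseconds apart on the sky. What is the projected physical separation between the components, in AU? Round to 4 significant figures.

d = 1/p = 1/0.3070″ = 3.2573 pc.
At distance d (pc), an angle of θ arcsec spans θ·d AU: s = 0.345 × 3.2573 = 1.1238 AU.

1.124 AU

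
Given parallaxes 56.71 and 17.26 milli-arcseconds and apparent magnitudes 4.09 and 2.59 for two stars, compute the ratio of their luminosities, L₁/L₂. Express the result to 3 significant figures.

d₁ = 1/p₁ = 1/0.05671″ = 17.634 pc; d₂ = 1/p₂ = 1/0.01726″ = 57.937 pc.
M₁ = m₁ − 5 log₁₀ d₁ + 5 = 4.09 − 6.2318 + 5 = 2.8582.
M₂ = 2.59 − 8.8148 + 5 = -1.2248.
L₁/L₂ = 10^(0.4(M₂ − M₁)) = 10^(0.4 × (-4.0830)) = 10^(-1.63320) = 0.02327.

L₁/L₂ = 0.0233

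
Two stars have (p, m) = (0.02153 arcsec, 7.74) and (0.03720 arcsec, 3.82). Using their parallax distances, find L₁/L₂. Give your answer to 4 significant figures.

d₁ = 1/p₁ = 1/0.02153″ = 46.447 pc; d₂ = 1/p₂ = 1/0.03720″ = 26.882 pc.
M₁ = m₁ − 5 log₁₀ d₁ + 5 = 7.74 − 8.3348 + 5 = 4.4052.
M₂ = 3.82 − 7.1473 + 5 = 1.6727.
L₁/L₂ = 10^(0.4(M₂ − M₁)) = 10^(0.4 × (-2.7325)) = 10^(-1.09300) = 0.080724.

L₁/L₂ = 0.08072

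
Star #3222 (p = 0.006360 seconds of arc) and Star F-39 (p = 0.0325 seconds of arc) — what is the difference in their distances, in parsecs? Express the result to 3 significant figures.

126 pc

d_A = 1/0.006360″ = 157.23 pc; d_B = 1/0.03250″ = 30.769 pc.
|d_B − d_A| = |30.769 − 157.23| = 126.46 pc.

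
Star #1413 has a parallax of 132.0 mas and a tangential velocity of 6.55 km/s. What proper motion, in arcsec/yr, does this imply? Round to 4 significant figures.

0.1824 arcsec/yr

d = 1/p = 1/0.1320″ = 7.5758 pc.
μ = v_t / (4.74 d) = 6.55 / (4.74 × 7.5758) = 6.55 / 35.909 = 0.18241 ″/yr.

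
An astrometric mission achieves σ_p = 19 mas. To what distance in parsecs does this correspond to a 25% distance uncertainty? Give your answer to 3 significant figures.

σ_d/d = σ_p/p, so the condition is σ_p/p ≤ 0.25, i.e. p ≥ σ_p/0.25.
p_min = 19/0.25 = 76 mas = 0.076 arcsec.
d_max = 1/p_min = 1/0.076 = 13.158 pc.

13.2 pc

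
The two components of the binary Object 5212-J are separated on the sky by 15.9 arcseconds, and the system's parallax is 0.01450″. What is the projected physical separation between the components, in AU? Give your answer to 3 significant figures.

1100 AU

d = 1/p = 1/0.01450″ = 68.966 pc.
At distance d (pc), an angle of θ arcsec spans θ·d AU: s = 15.9 × 68.966 = 1096.6 AU.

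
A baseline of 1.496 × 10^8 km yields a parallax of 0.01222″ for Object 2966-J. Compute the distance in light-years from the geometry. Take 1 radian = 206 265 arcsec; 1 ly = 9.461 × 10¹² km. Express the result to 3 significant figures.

267 ly

θ = 0.01222″ = 0.01222/206265 = 5.9244 × 10^-8 rad.
d = B/θ = (1.496 × 10^8) / (5.9244 × 10^-8) = 2.5252 × 10^15 km = (2.5252 × 10^15) / (9.461 × 10^12) ly = 266.91 ly.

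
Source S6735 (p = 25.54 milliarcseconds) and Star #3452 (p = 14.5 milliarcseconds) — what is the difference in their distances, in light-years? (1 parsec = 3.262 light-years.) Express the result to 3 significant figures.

d_A = 1/0.02554″ = 39.154 pc; d_B = 1/0.01450″ = 68.966 pc.
|d_B − d_A| = |68.966 − 39.154| = 29.812 pc = 29.812 × 3.262 ly = 97.247 ly.

97.2 ly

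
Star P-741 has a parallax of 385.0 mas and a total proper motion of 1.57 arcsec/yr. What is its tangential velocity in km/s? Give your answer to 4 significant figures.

19.33 km/s

d = 1/p = 1/0.3850″ = 2.5974 pc.
v_t = 4.74 × μ × d = 4.74 × 1.57 × 2.5974 = 19.329 km/s.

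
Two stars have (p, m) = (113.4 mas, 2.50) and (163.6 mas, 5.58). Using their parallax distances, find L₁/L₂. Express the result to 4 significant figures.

d₁ = 1/p₁ = 1/0.1134″ = 8.8183 pc; d₂ = 1/p₂ = 1/0.1636″ = 6.1125 pc.
M₁ = m₁ − 5 log₁₀ d₁ + 5 = 2.50 − 4.7269 + 5 = 2.7731.
M₂ = 5.58 − 3.9311 + 5 = 6.6489.
L₁/L₂ = 10^(0.4(M₂ − M₁)) = 10^(0.4 × 3.8758) = 10^1.55032 = 35.507.

L₁/L₂ = 35.51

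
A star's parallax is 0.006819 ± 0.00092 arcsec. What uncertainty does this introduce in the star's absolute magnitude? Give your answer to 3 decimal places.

σ_M = 0.293 mag

M = m − 5 log₁₀ d + 5 = m + 5 log₁₀ p + 5, so ∂M/∂p = 5/(p ln 10).
σ_M = (5/ln 10) · (σ_p/p) = 2.1715 × 0.00092/0.006819 = 2.1715 × 0.13492 = 0.29298.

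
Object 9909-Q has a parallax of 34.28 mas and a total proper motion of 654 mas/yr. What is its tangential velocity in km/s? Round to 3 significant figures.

90.4 km/s

d = 1/p = 1/0.03428″ = 29.172 pc.
μ = 654 mas/yr = 0.654 ″/yr.
v_t = 4.74 × μ × d = 4.74 × 0.654 × 29.172 = 90.432 km/s.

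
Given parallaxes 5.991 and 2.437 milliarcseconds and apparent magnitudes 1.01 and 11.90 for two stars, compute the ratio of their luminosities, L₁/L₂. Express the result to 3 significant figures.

L₁/L₂ = 3760

d₁ = 1/p₁ = 1/0.005991″ = 166.92 pc; d₂ = 1/p₂ = 1/0.002437″ = 410.34 pc.
M₁ = m₁ − 5 log₁₀ d₁ + 5 = 1.01 − 11.1125 + 5 = -5.1025.
M₂ = 11.90 − 13.0657 + 5 = 3.8343.
L₁/L₂ = 10^(0.4(M₂ − M₁)) = 10^(0.4 × 8.9368) = 10^3.57472 = 3756.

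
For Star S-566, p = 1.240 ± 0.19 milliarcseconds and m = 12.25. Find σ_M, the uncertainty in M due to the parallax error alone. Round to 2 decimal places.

M = m − 5 log₁₀ d + 5 = m + 5 log₁₀ p + 5, so ∂M/∂p = 5/(p ln 10).
σ_M = (5/ln 10) · (σ_p/p) = 2.1715 × 0.19/1.240 = 2.1715 × 0.15323 = 0.33274.

σ_M = 0.33 mag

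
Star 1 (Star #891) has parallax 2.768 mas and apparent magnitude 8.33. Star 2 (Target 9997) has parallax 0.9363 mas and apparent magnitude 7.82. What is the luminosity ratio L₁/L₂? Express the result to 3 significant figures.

L₁/L₂ = 0.0715

d₁ = 1/p₁ = 1/0.002768″ = 361.27 pc; d₂ = 1/p₂ = 1/0.0009363″ = 1068 pc.
M₁ = m₁ − 5 log₁₀ d₁ + 5 = 8.33 − 12.7892 + 5 = 0.5408.
M₂ = 7.82 − 15.1429 + 5 = -2.3229.
L₁/L₂ = 10^(0.4(M₂ − M₁)) = 10^(0.4 × (-2.8637)) = 10^(-1.14548) = 0.071535.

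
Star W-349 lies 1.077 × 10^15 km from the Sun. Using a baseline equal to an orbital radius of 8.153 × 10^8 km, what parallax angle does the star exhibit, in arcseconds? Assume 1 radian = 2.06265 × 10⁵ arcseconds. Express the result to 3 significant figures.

θ ≈ B/d = (8.153 × 10^8) / (1.077 × 10^15) = 7.5701 × 10^-7 rad.
In arcseconds: 7.5701 × 10^-7 × 206265 = 0.15614″.

0.156 arcsec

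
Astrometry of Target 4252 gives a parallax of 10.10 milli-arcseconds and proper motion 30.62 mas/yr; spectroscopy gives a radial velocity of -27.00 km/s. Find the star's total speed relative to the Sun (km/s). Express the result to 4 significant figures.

30.59 km/s

d = 1/p = 1/0.01010″ = 99.01 pc.
μ = 30.62 mas/yr = 0.03062 ″/yr.
v_t = 4.740 μ d = 4.740 × 0.03062 × 99.01 = 14.37 km/s.
v = √(v_r² + v_t²) = √((-27.00)² + 14.37²) = √935.497 = 30.586 km/s.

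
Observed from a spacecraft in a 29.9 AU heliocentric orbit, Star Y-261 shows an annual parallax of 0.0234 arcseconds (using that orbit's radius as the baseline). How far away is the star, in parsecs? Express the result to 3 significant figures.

With baseline B (in AU) and parallax p (in arcsec), d = B/p parsecs.
d = 29.9 / 0.0234 = 1277.8 pc.

1280 pc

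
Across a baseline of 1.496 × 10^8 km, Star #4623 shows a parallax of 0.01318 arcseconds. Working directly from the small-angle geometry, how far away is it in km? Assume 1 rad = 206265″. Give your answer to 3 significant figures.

θ = 0.01318″ = 0.01318/206265 = 6.3898 × 10^-8 rad.
d = B/θ = (1.496 × 10^8) / (6.3898 × 10^-8) = 2.3412 × 10^15 km.

2.34 × 10^15 km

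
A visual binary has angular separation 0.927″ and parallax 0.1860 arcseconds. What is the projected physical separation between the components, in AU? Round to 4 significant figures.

d = 1/p = 1/0.1860″ = 5.3763 pc.
At distance d (pc), an angle of θ arcsec spans θ·d AU: s = 0.927 × 5.3763 = 4.9838 AU.

4.984 AU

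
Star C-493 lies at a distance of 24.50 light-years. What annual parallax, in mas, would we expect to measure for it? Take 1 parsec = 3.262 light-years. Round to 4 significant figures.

133.1 mas

d = 24.50 ly ÷ 3.262 = 7.5107 pc.
p = 1/d = 1/7.5107 = 0.13314 arcsec.
= 0.13314 × 1000 = 133.14 mas.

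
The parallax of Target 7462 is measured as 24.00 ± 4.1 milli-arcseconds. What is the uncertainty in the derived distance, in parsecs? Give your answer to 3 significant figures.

d = 1/p, so σ_d = σ_p / p².
σ_d = 0.00410 / (0.02400)² = 0.00410 / 0.000576 = 7.1181 pc.

7.12 pc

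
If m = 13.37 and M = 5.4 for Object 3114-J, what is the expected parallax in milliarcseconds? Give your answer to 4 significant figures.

2.547 mas

m − M = 13.37 − 5.4 = 7.97.
d = 10^((m−M)/5 + 1) = 10^2.594 = 392.64 pc.
p = 1/d = 1/392.64 = 0.0025469 arcsec = 2.5469 mas.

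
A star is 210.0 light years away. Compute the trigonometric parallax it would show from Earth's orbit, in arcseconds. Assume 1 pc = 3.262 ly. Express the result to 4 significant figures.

d = 210.0 ly ÷ 3.262 = 64.378 pc.
p = 1/d = 1/64.378 = 0.015533 arcsec.

0.01553 arcsec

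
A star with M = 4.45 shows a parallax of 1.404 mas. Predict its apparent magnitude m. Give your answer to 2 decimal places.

m = 13.71

d = 1/p = 1/0.001404″ = 712.25 pc.
m − M = 5 log₁₀ d − 5 = 5 log₁₀(712.25) − 5 = 14.2632 − 5 = 9.2632.
m = M + (m − M) = 4.45 + 9.2632 = 13.71.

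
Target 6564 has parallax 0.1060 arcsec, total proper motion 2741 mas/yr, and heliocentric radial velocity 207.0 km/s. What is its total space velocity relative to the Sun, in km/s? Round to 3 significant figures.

d = 1/p = 1/0.1060″ = 9.434 pc.
μ = 2741 mas/yr = 2.741 ″/yr.
v_t = 4.740 μ d = 4.740 × 2.741 × 9.434 = 122.57 km/s.
v = √(v_r² + v_t²) = √(207.0² + 122.57²) = √57872.4 = 240.57 km/s.

241 km/s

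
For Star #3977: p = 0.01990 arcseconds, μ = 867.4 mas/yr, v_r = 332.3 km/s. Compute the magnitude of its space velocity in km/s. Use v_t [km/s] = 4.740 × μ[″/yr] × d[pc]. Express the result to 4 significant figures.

d = 1/p = 1/0.01990″ = 50.251 pc.
μ = 867.4 mas/yr = 0.8674 ″/yr.
v_t = 4.740 μ d = 4.740 × 0.8674 × 50.251 = 206.61 km/s.
v = √(v_r² + v_t²) = √(332.3² + 206.61²) = √153111 = 391.29 km/s.

391.3 km/s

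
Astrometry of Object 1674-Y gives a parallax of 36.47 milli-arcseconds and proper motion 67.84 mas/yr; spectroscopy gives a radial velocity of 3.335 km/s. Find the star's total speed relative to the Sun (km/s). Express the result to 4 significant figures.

9.427 km/s

d = 1/p = 1/0.03647″ = 27.42 pc.
μ = 67.84 mas/yr = 0.06784 ″/yr.
v_t = 4.740 μ d = 4.740 × 0.06784 × 27.42 = 8.8172 km/s.
v = √(v_r² + v_t²) = √(3.335² + 8.8172²) = √88.8652 = 9.4268 km/s.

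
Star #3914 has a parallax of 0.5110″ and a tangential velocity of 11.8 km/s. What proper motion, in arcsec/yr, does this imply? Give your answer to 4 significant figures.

1.272 arcsec/yr

d = 1/p = 1/0.5110″ = 1.9569 pc.
μ = v_t / (4.74 d) = 11.8 / (4.74 × 1.9569) = 11.8 / 9.2757 = 1.2721 ″/yr.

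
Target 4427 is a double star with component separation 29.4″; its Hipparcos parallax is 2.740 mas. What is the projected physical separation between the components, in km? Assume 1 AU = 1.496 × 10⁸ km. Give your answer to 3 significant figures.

d = 1/p = 1/0.002740″ = 364.96 pc.
At distance d (pc), an angle of θ arcsec spans θ·d AU: s = 29.4 × 364.96 = 10730 AU.
= 10730 × 1.496 × 10⁸ km = 1.6052 × 10^12 km.

1.61 × 10^12 km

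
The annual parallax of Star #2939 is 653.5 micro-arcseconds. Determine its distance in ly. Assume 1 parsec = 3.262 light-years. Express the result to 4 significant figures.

p = 653.5 micro-arcseconds = 0.0006535 arcsec.
d = 1/p = 1/0.0006535 = 1530.2 pc.
In light-years: 1530.2 × 3.262 = 4991.5 ly.

4992 ly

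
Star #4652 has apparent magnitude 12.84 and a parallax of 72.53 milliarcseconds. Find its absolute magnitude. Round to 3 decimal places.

M = 12.143

d = 1/p = 1/0.07253″ = 13.787 pc.
m − M = 5 log₁₀(13.787) − 5 = 5.6973 − 5 = 0.6973.
M = m − (m − M) = 12.84 − 0.6973 = 12.143.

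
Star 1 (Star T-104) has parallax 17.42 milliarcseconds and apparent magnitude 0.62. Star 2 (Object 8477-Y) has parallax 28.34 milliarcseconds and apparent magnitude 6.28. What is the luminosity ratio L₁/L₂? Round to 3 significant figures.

L₁/L₂ = 486

d₁ = 1/p₁ = 1/0.01742″ = 57.405 pc; d₂ = 1/p₂ = 1/0.02834″ = 35.286 pc.
M₁ = m₁ − 5 log₁₀ d₁ + 5 = 0.62 − 8.7947 + 5 = -3.1747.
M₂ = 6.28 − 7.7380 + 5 = 3.5420.
L₁/L₂ = 10^(0.4(M₂ − M₁)) = 10^(0.4 × 6.7167) = 10^2.68668 = 486.05.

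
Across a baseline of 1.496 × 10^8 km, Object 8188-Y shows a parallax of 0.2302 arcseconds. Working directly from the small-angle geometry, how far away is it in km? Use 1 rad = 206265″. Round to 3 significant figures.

θ = 0.2302″ = 0.2302/206265 = 1.1160 × 10^-6 rad.
d = B/θ = (1.496 × 10^8) / (1.1160 × 10^-6) = 1.3405 × 10^14 km.

1.34 × 10^14 km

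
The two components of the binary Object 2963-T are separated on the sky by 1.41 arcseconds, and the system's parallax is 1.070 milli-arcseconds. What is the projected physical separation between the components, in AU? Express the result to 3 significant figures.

d = 1/p = 1/0.001070″ = 934.58 pc.
At distance d (pc), an angle of θ arcsec spans θ·d AU: s = 1.41 × 934.58 = 1317.8 AU.

1320 AU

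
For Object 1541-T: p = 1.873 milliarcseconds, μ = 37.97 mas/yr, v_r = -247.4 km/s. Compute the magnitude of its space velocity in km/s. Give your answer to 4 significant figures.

265.4 km/s

d = 1/p = 1/0.001873″ = 533.9 pc.
μ = 37.97 mas/yr = 0.03797 ″/yr.
v_t = 4.740 μ d = 4.740 × 0.03797 × 533.9 = 96.09 km/s.
v = √(v_r² + v_t²) = √((-247.4)² + 96.09²) = √70440 = 265.41 km/s.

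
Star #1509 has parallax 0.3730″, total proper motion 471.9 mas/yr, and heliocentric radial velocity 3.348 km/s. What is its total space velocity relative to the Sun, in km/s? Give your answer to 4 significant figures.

6.868 km/s

d = 1/p = 1/0.3730″ = 2.681 pc.
μ = 471.9 mas/yr = 0.4719 ″/yr.
v_t = 4.740 μ d = 4.740 × 0.4719 × 2.681 = 5.9969 km/s.
v = √(v_r² + v_t²) = √(3.348² + 5.9969²) = √47.1719 = 6.8682 km/s.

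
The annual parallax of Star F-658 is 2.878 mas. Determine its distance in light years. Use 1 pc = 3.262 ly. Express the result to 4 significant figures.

p = 2.878 mas = 0.002878 arcsec.
d = 1/p = 1/0.002878 = 347.46 pc.
In light-years: 347.46 × 3.262 = 1133.4 ly.

1133 light years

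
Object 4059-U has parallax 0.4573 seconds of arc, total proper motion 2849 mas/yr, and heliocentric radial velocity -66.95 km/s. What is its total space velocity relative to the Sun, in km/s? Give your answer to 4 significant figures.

73.17 km/s

d = 1/p = 1/0.4573″ = 2.1867 pc.
μ = 2849 mas/yr = 2.849 ″/yr.
v_t = 4.740 μ d = 4.740 × 2.849 × 2.1867 = 29.53 km/s.
v = √(v_r² + v_t²) = √((-66.95)² + 29.53²) = √5354.32 = 73.173 km/s.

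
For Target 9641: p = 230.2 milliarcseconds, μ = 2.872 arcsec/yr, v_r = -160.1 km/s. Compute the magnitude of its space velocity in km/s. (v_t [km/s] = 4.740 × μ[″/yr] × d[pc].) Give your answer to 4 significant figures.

d = 1/p = 1/0.2302″ = 4.344 pc.
v_t = 4.740 μ d = 4.740 × 2.872 × 4.344 = 59.136 km/s.
v = √(v_r² + v_t²) = √((-160.1)² + 59.136²) = √29129.1 = 170.67 km/s.

170.7 km/s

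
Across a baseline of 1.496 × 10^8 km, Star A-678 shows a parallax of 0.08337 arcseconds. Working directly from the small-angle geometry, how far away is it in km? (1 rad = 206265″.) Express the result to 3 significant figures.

θ = 0.08337″ = 0.08337/206265 = 4.0419 × 10^-7 rad.
d = B/θ = (1.496 × 10^8) / (4.0419 × 10^-7) = 3.7012 × 10^14 km.

3.70 × 10^14 km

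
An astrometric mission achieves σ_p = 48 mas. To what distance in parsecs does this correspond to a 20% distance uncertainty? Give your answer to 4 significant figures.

4.167 pc

σ_d/d = σ_p/p, so the condition is σ_p/p ≤ 0.20, i.e. p ≥ σ_p/0.20.
p_min = 48/0.20 = 240 mas = 0.24 arcsec.
d_max = 1/p_min = 1/0.24 = 4.1667 pc.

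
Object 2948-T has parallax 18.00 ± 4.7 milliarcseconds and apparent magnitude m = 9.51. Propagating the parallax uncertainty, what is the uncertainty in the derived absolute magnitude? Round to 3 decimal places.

M = m − 5 log₁₀ d + 5 = m + 5 log₁₀ p + 5, so ∂M/∂p = 5/(p ln 10).
σ_M = (5/ln 10) · (σ_p/p) = 2.1715 × 4.7/18.00 = 2.1715 × 0.26111 = 0.567.

σ_M = 0.567 mag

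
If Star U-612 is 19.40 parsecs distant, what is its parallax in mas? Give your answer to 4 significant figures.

p = 1/d = 1/19.4 = 0.051546 arcsec.
= 0.051546 × 1000 = 51.546 mas.

51.55 mas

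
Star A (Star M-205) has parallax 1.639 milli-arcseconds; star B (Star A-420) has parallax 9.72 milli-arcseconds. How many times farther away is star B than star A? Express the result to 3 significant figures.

0.169

Since d = 1/p, d_B/d_A = p_A/p_B.
= 1.639 / 9.72 = 0.16862.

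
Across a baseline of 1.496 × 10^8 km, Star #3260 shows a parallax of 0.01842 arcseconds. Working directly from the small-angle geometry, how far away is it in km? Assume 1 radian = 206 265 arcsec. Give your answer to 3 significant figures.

1.68 × 10^15 km

θ = 0.01842″ = 0.01842/206265 = 8.9303 × 10^-8 rad.
d = B/θ = (1.496 × 10^8) / (8.9303 × 10^-8) = 1.6752 × 10^15 km.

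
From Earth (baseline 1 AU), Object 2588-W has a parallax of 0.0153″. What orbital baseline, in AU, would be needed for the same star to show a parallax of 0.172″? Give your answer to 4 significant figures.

Parallax scales linearly with baseline: p ∝ B, so B = p_target / p_Earth × 1 AU.
B = 0.172 / 0.0153 = 11.242 AU.

11.24 AU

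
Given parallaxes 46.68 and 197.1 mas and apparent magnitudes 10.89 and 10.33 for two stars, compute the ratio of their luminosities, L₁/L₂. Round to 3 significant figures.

d₁ = 1/p₁ = 1/0.04668″ = 21.422 pc; d₂ = 1/p₂ = 1/0.1971″ = 5.0736 pc.
M₁ = m₁ − 5 log₁₀ d₁ + 5 = 10.89 − 6.6543 + 5 = 9.2357.
M₂ = 10.33 − 3.5266 + 5 = 11.8034.
L₁/L₂ = 10^(0.4(M₂ − M₁)) = 10^(0.4 × 2.5677) = 10^1.02708 = 10.643.

L₁/L₂ = 10.6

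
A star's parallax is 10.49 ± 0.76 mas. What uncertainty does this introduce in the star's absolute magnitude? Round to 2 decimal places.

M = m − 5 log₁₀ d + 5 = m + 5 log₁₀ p + 5, so ∂M/∂p = 5/(p ln 10).
σ_M = (5/ln 10) · (σ_p/p) = 2.1715 × 0.76/10.49 = 2.1715 × 0.07245 = 0.15733.

σ_M = 0.16 mag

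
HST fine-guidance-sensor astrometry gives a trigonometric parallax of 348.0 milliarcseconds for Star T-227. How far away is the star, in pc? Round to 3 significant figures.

2.87 pc

p = 348.0 milliarcseconds = 0.3480 arcsec.
d = 1/p = 1/0.3480 = 2.8736 pc.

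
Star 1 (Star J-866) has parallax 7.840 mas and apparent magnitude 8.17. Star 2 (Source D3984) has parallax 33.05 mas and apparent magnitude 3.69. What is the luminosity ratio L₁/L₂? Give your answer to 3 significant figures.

L₁/L₂ = 0.287

d₁ = 1/p₁ = 1/0.007840″ = 127.55 pc; d₂ = 1/p₂ = 1/0.03305″ = 30.257 pc.
M₁ = m₁ − 5 log₁₀ d₁ + 5 = 8.17 − 10.5284 + 5 = 2.6416.
M₂ = 3.69 − 7.4041 + 5 = 1.2859.
L₁/L₂ = 10^(0.4(M₂ − M₁)) = 10^(0.4 × (-1.3557)) = 10^(-0.54228) = 0.28689.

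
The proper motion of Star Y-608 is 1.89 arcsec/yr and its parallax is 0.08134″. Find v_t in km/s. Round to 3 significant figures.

d = 1/p = 1/0.08134″ = 12.294 pc.
v_t = 4.74 × μ × d = 4.74 × 1.89 × 12.294 = 110.14 km/s.

110 km/s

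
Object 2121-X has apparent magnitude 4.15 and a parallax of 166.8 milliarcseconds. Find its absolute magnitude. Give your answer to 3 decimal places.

d = 1/p = 1/0.1668″ = 5.9952 pc.
m − M = 5 log₁₀(5.9952) − 5 = 3.8890 − 5 = -1.1110.
M = m − (m − M) = 4.15 − (-1.1110) = 5.261.

M = 5.261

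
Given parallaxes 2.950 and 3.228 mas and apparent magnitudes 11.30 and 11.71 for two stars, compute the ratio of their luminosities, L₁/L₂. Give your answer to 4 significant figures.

d₁ = 1/p₁ = 1/0.002950″ = 338.98 pc; d₂ = 1/p₂ = 1/0.003228″ = 309.79 pc.
M₁ = m₁ − 5 log₁₀ d₁ + 5 = 11.30 − 12.6509 + 5 = 3.6491.
M₂ = 11.71 − 12.4553 + 5 = 4.2547.
L₁/L₂ = 10^(0.4(M₂ − M₁)) = 10^(0.4 × 0.6056) = 10^0.24224 = 1.7468.

L₁/L₂ = 1.747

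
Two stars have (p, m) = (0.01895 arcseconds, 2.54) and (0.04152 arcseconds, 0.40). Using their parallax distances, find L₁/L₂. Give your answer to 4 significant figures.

L₁/L₂ = 0.6688

d₁ = 1/p₁ = 1/0.01895″ = 52.77 pc; d₂ = 1/p₂ = 1/0.04152″ = 24.085 pc.
M₁ = m₁ − 5 log₁₀ d₁ + 5 = 2.54 − 8.6119 + 5 = -1.0719.
M₂ = 0.40 − 6.9087 + 5 = -1.5087.
L₁/L₂ = 10^(0.4(M₂ − M₁)) = 10^(0.4 × (-0.4368)) = 10^(-0.17472) = 0.66877.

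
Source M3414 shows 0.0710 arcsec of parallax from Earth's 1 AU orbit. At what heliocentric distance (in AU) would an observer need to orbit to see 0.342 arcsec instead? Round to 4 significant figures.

Parallax scales linearly with baseline: p ∝ B, so B = p_target / p_Earth × 1 AU.
B = 0.342 / 0.0710 = 4.8169 AU.

4.817 AU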